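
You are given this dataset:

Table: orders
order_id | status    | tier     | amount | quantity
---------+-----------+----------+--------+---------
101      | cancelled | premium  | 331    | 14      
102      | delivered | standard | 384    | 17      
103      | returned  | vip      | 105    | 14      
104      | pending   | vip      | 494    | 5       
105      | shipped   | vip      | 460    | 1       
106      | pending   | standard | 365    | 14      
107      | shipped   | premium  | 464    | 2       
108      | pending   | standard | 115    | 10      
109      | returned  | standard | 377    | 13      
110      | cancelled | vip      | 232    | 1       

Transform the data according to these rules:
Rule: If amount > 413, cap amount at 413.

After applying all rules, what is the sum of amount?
3148

Step 1: 3 records have amount > 413
Step 2: These records originally summed to 1418
Step 3: After capping: 3 × 413 = 1239
Step 4: Unaffected records sum: 1909
Step 5: Final sum = 1239 + 1909 = 3148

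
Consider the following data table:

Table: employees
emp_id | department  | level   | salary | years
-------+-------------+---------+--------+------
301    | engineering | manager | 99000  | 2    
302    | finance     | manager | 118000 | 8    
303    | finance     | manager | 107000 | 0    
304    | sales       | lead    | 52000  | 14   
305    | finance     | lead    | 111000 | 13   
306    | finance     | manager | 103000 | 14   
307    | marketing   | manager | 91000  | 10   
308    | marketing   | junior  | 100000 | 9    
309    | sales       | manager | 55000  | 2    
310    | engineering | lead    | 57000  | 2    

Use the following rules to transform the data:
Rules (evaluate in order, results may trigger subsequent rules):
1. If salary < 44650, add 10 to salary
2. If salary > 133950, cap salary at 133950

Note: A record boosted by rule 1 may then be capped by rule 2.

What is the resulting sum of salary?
893000

Step 1: Apply rule 1 to records with salary < 44650
  - 0 records get bonus of 10
  - Of these, 0 records then exceed 133950 and get capped
Step 2: Apply rule 2 to records with salary > 133950
  - 0 records (original) are capped
Step 3: Calculate final sum = 893000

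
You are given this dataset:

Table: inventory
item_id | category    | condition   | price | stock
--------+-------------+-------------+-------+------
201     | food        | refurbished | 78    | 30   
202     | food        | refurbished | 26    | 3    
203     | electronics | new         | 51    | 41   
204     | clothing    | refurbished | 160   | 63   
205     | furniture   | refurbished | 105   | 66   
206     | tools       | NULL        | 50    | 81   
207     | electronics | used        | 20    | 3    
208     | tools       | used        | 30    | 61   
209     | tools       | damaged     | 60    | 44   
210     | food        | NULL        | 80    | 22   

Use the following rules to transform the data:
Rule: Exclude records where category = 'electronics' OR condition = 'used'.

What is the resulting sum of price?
559

Step 1: Find records where category = 'electronics' OR condition = 'used'
Step 2: 3 records match, summing to 101
Step 3: Original sum: 660
Step 4: Remaining sum = 660 - 101 = 559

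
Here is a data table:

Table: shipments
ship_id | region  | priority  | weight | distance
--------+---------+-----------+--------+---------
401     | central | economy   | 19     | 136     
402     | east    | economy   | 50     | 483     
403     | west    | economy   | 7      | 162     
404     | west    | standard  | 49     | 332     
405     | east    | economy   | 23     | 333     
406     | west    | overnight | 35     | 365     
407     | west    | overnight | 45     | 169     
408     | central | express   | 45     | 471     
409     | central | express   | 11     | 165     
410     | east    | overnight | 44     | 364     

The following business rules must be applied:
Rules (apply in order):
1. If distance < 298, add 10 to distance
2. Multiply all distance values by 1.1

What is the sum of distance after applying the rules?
3322.0

Step 1: Apply Rule 1 - Add 10 to records with distance < 298
  - 4 records affected: 632 + (4 × 10) = 672
  - Unaffected records: 2348
  - Sum after Rule 1: 3020
Step 2: Apply Rule 2 - Multiply all by 1.1
  - 3020 × 1.1 = 3322.0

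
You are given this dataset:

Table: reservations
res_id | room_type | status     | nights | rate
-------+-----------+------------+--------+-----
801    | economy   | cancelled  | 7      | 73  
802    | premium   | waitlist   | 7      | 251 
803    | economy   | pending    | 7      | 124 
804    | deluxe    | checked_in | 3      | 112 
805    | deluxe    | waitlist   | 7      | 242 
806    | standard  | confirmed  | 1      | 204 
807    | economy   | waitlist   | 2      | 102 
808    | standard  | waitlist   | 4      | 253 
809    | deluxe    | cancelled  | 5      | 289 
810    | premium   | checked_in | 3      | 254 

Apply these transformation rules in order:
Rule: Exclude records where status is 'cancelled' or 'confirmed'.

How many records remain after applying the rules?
7

Step 1: Count records to exclude
  - 2 (cancelled) + 1 (confirmed) = 3 records
Step 2: Total records: 10
Step 3: Remaining = 10 - 3 = 7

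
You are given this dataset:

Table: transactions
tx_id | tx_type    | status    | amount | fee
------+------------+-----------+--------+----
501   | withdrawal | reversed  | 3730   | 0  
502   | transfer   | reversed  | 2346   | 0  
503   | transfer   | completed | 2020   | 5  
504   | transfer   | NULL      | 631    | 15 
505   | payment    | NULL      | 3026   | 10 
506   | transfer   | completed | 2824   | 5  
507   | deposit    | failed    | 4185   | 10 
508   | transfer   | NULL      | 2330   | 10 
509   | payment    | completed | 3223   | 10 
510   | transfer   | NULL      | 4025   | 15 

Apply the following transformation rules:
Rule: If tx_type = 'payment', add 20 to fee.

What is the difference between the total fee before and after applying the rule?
40

Step 1: Original sum of fee = 80
Step 2: 2 records have tx_type = 'payment'
Step 3: Each affected record changes by 20
Step 4: Total change = 2 × 20 = 40
Step 5: New sum = 80 + 40 = 120
Step 6: Difference = |120 - 80| = 40
        (Sum increased by 40)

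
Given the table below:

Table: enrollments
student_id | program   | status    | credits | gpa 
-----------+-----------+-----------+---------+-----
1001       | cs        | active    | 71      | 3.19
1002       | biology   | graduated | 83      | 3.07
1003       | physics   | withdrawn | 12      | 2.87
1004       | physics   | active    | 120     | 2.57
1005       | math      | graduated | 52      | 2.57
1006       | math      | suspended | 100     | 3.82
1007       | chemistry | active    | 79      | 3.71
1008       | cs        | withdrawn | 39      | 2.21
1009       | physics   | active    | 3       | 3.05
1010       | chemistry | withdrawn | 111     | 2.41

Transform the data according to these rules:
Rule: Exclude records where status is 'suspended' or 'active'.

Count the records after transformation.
5

Step 1: Count records to exclude
  - 1 (suspended) + 4 (active) = 5 records
Step 2: Total records: 10
Step 3: Remaining = 10 - 5 = 5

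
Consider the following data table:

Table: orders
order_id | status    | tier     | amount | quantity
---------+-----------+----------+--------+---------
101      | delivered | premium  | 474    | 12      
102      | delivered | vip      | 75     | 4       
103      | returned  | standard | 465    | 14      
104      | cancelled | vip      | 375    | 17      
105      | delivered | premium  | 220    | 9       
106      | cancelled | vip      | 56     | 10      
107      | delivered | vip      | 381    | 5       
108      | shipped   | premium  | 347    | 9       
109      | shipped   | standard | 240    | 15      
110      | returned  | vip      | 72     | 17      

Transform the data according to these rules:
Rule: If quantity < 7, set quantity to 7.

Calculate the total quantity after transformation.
117

Step 1: 2 records have quantity < 7
Step 2: These records originally summed to 9
Step 3: After setting to minimum: 2 × 7 = 14
Step 4: Unaffected records sum: 103
Step 5: Final sum = 14 + 103 = 117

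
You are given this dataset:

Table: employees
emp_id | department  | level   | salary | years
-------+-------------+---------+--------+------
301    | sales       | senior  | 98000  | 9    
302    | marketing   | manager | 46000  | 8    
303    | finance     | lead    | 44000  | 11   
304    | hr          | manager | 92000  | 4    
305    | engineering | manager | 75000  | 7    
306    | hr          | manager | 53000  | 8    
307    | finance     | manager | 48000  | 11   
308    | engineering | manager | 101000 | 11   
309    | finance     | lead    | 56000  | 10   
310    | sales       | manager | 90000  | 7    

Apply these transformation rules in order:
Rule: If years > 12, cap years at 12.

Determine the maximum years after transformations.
11

Step 1: Original maximum years = 11
Step 2: Check cap of 12 against maximum
Step 3: No records exceed the cap (max 11 <= cap 12), so no capping applies
Step 4: Maximum after transformation = 11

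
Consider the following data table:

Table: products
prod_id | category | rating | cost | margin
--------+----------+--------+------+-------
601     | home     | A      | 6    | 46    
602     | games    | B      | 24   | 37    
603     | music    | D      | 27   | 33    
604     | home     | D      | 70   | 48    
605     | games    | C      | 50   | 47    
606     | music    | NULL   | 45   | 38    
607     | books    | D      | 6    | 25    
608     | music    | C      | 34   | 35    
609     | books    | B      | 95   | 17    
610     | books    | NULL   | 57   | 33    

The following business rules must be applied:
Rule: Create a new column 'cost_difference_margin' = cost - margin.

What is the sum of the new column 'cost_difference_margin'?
55

Step 1: For each record, compute cost - margin
Example calculations:
  6 - 46 = -40
  24 - 37 = -13
  27 - 33 = -6
  ...
Step 2: Sum all derived values
Step 3: Total = 55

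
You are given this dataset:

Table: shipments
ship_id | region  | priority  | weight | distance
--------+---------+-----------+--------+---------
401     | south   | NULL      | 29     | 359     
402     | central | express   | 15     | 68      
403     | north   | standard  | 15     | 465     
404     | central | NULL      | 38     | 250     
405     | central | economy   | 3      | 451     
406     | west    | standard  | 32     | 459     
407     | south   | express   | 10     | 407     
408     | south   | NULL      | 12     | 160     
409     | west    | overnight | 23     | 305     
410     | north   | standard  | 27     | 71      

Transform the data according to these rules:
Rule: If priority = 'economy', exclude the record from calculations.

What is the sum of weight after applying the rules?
201

Step 1: Identify records where priority = 'economy'
Step 2: The excluded records sum to 3
Step 3: Original total weight = 204
Step 4: Remaining total = 204 - 3 = 201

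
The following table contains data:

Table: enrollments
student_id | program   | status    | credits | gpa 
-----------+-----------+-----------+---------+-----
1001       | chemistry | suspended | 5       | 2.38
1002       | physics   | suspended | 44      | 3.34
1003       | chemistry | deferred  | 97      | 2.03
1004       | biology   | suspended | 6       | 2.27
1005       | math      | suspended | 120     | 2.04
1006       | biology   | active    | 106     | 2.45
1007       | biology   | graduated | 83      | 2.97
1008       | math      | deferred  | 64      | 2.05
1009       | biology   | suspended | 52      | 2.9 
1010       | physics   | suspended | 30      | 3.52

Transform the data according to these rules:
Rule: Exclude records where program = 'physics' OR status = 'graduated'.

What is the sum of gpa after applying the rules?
16.12

Step 1: Find records where program = 'physics' OR status = 'graduated'
Step 2: 3 records match, summing to 9.83
Step 3: Original sum: 25.95
Step 4: Remaining sum = 25.95 - 9.83 = 16.12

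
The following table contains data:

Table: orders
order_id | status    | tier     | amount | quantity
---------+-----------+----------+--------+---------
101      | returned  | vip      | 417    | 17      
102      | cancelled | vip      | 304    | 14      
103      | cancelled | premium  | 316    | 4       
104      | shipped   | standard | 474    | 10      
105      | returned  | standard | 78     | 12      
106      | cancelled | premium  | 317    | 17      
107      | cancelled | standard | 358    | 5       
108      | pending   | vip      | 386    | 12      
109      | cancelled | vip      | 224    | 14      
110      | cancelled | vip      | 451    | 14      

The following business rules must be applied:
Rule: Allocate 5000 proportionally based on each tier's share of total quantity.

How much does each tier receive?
premium: 882.35, standard: 1134.45, vip: 2983.19

Step 1: Calculate total quantity = 119
Step 2: Calculate each tier's proportion:
  premium: 21/119 = 17.65% → 882.35
  standard: 27/119 = 22.69% → 1134.45
  vip: 71/119 = 59.66% → 2983.19
Step 3: Verify: sum of allocations ≈ 5000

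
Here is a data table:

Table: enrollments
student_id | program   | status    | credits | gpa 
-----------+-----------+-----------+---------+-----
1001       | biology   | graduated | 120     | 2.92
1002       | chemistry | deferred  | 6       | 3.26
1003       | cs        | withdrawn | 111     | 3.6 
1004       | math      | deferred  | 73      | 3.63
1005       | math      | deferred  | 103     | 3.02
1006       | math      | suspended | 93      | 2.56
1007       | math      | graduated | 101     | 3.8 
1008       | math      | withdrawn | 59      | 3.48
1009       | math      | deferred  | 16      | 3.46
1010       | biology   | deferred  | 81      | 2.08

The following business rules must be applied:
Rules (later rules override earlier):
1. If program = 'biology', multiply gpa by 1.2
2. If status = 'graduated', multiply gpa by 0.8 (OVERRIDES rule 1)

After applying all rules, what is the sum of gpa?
30.88

Step 1: Rule 2 takes priority for records with status = 'graduated'
  - 2 records: 6.72 × 0.8 = 5.38
Step 2: Rule 1 applies to remaining records with program = 'biology'
  - 1 records: 2.08 × 1.2 = 2.5
Step 3: Other records unchanged: 23.01
Step 4: Final sum = 5.38 + 2.5 + 23.01 = 30.88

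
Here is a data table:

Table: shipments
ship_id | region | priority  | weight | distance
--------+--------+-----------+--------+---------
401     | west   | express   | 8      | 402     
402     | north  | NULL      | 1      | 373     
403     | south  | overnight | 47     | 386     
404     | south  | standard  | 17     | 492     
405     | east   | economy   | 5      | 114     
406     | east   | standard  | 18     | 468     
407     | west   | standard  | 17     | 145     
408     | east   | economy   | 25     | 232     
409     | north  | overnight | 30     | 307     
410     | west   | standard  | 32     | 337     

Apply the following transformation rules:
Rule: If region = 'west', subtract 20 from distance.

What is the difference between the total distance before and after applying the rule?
60

Step 1: Original sum of distance = 3256
Step 2: 3 records have region = 'west'
Step 3: Each affected record changes by -20
Step 4: Total change = 3 × -20 = -60
Step 5: New sum = 3256 + -60 = 3196
Step 6: Difference = |3196 - 3256| = 60
        (Sum decreased by 60)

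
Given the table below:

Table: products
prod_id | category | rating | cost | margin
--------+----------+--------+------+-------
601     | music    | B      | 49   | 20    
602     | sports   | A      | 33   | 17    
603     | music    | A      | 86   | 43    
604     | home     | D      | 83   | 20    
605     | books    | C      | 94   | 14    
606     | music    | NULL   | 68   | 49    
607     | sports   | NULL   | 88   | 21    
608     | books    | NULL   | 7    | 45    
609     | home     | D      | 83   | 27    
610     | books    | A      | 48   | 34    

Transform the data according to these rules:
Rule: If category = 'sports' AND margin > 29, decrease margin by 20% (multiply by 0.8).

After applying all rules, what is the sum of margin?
290

Step 1: Find records where category = 'sports' AND margin > 29
Step 2: 0 records match, summing to 0
Step 3: After multiplier: 0 × 0.8 = 0.0
Step 4: Unaffected records sum: 290
Step 5: Final sum = 0.0 + 290 = 290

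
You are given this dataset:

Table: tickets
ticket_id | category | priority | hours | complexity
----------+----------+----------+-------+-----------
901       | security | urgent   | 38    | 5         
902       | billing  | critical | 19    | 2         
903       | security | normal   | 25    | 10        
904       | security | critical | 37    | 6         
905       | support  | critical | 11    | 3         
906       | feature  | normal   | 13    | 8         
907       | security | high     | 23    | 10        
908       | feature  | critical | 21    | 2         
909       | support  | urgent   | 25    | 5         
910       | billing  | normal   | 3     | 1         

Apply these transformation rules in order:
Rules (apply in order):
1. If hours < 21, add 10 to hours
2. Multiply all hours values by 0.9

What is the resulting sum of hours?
229.5

Step 1: Apply Rule 1 - Add 10 to records with hours < 21
  - 4 records affected: 46 + (4 × 10) = 86
  - Unaffected records: 169
  - Sum after Rule 1: 255
Step 2: Apply Rule 2 - Multiply all by 0.9
  - 255 × 0.9 = 229.5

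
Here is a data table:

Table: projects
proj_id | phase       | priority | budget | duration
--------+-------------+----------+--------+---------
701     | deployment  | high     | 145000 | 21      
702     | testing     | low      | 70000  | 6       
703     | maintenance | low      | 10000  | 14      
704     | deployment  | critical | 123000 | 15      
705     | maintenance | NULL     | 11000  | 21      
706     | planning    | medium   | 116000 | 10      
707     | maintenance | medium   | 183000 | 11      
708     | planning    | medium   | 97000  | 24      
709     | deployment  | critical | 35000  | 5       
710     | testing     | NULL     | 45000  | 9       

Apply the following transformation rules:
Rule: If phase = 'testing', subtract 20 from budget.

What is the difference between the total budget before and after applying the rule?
40

Step 1: Original sum of budget = 835000
Step 2: 2 records have phase = 'testing'
Step 3: Each affected record changes by -20
Step 4: Total change = 2 × -20 = -40
Step 5: New sum = 835000 + -40 = 834960
Step 6: Difference = |834960 - 835000| = 40
        (Sum decreased by 40)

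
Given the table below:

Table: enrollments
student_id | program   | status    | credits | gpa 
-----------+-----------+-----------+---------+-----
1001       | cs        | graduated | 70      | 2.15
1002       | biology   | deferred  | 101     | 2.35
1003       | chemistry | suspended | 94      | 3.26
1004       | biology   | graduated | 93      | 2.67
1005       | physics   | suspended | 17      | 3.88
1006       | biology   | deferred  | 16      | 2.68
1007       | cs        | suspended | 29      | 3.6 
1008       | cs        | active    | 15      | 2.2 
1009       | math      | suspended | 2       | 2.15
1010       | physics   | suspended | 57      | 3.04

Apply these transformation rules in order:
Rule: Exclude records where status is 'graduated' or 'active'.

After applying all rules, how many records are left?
7

Step 1: Count records to exclude
  - 2 (graduated) + 1 (active) = 3 records
Step 2: Total records: 10
Step 3: Remaining = 10 - 3 = 7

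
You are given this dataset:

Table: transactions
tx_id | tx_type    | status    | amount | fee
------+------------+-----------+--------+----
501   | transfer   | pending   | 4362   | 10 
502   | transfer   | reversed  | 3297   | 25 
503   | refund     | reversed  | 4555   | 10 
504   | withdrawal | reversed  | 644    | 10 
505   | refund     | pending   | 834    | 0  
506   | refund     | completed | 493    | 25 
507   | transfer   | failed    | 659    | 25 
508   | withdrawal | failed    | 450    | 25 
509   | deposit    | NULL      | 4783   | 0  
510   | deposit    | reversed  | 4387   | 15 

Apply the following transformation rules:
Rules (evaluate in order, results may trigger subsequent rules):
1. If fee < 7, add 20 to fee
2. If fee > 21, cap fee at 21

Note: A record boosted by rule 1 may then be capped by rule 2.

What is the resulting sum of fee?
169

Step 1: Apply rule 1 to records with fee < 7
  - 2 records get bonus of 20
  - Of these, 0 records then exceed 21 and get capped
Step 2: Apply rule 2 to records with fee > 21
  - 4 records (original) are capped
Step 3: Calculate final sum = 169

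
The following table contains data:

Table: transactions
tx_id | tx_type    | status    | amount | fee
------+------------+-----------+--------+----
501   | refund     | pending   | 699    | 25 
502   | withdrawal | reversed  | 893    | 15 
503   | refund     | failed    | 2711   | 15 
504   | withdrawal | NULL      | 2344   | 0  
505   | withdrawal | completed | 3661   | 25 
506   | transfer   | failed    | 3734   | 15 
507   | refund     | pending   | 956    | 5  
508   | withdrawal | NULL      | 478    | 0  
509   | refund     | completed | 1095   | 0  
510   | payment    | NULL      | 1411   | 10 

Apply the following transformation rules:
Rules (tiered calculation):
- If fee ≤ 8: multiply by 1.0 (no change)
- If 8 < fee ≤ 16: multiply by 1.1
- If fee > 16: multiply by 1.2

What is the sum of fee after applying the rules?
125.5

Step 1: Tier 1 (fee ≤ 8): 4 records, sum = 5 × 1.0 = 5.0
Step 2: Tier 2 (8 < fee ≤ 16): 4 records, sum = 55 × 1.1 = 60.5
Step 3: Tier 3 (fee > 16): 2 records, sum = 50 × 1.2 = 60.0
Step 4: Final sum = 5.0 + 60.5 + 60.0 = 125.5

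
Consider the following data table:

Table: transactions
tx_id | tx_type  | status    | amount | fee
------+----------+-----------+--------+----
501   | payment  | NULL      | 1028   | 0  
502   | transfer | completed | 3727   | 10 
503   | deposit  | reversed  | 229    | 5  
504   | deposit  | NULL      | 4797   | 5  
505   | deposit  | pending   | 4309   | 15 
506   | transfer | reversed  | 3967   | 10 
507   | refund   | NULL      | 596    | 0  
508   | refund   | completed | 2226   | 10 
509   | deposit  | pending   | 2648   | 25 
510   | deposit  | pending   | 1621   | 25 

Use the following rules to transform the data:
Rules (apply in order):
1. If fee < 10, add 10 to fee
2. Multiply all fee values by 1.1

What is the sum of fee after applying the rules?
159.5

Step 1: Apply Rule 1 - Add 10 to records with fee < 10
  - 4 records affected: 10 + (4 × 10) = 50
  - Unaffected records: 95
  - Sum after Rule 1: 145
Step 2: Apply Rule 2 - Multiply all by 1.1
  - 145 × 1.1 = 159.5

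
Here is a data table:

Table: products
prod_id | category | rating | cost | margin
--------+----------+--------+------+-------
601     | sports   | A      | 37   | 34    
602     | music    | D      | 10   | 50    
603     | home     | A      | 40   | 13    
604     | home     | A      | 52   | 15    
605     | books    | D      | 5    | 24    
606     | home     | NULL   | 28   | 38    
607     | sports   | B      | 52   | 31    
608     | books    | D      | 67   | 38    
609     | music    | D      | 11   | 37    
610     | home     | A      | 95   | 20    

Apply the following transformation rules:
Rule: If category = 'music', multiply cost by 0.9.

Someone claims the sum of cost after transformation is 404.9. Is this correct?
No, the correct result is 394.9.

Step 1: Calculate the correct sum after transformation
Step 2: Apply multiplier 0.9 to records where category = 'music'
Step 3: Correct result = 394.9
Step 4: Claimed result = 404.9
Step 5: 394.9 ≠ 404.9
Conclusion: The claimed result is incorrect. The correct answer is 394.9.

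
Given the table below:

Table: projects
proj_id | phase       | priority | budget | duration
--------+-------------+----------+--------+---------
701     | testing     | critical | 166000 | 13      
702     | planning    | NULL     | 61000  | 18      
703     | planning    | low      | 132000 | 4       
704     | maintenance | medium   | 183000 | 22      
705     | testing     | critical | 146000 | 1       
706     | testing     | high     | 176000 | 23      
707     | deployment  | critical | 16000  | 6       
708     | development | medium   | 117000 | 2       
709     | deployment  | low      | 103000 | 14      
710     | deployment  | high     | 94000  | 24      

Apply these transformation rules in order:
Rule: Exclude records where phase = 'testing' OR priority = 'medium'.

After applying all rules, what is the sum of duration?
66

Step 1: Find records where phase = 'testing' OR priority = 'medium'
Step 2: 5 records match, summing to 61
Step 3: Original sum: 127
Step 4: Remaining sum = 127 - 61 = 66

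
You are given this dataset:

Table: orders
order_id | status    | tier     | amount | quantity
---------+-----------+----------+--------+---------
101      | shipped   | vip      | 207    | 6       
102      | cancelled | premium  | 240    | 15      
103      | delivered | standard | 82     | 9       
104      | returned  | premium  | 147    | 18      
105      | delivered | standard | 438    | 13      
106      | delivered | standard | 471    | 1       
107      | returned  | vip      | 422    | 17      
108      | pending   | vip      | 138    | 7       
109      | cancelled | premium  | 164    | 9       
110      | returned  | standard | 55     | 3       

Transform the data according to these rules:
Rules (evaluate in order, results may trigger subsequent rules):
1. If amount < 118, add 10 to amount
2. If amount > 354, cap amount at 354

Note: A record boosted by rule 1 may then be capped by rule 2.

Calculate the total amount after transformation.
2115

Step 1: Apply rule 1 to records with amount < 118
  - 2 records get bonus of 10
  - Of these, 0 records then exceed 354 and get capped
Step 2: Apply rule 2 to records with amount > 354
  - 3 records (original) are capped
Step 3: Calculate final sum = 2115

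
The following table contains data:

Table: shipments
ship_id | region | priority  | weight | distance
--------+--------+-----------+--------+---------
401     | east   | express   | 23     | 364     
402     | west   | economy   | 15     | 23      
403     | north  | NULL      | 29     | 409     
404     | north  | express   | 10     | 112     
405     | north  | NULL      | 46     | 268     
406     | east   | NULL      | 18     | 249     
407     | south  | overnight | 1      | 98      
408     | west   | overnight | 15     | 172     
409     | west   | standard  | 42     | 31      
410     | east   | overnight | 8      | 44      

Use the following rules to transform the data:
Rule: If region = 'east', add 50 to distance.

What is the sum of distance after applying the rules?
1920

Step 1: Count records where region = 'east': 3
Step 2: Total bonus added: 3 × 50 = 150
Step 3: Original sum of distance: 1770
Step 4: Final sum = 1770 + 150 = 1920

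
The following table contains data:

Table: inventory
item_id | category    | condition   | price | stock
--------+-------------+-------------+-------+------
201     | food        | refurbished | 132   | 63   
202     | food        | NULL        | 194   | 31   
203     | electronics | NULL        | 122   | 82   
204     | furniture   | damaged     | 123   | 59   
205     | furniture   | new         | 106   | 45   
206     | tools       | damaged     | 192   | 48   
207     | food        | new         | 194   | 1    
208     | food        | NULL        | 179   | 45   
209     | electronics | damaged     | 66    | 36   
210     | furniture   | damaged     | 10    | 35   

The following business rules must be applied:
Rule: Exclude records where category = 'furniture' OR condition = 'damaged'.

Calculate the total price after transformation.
821

Step 1: Find records where category = 'furniture' OR condition = 'damaged'
Step 2: 5 records match, summing to 497
Step 3: Original sum: 1318
Step 4: Remaining sum = 1318 - 497 = 821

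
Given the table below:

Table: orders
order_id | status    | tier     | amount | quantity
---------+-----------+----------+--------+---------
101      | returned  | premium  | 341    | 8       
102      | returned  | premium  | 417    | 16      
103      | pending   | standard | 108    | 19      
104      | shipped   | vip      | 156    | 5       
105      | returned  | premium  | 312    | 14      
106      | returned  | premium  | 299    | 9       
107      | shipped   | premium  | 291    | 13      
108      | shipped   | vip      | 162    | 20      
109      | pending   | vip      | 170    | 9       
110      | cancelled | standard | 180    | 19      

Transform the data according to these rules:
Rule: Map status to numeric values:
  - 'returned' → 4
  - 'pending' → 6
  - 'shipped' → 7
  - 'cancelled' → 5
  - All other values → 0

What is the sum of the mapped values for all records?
54

Step 1: Apply mapping to each record
Step 2: Count by status:
  'returned': 4 records × 4 = 16
  'pending': 2 records × 6 = 12
  'shipped': 3 records × 7 = 21
  'cancelled': 1 records × 5 = 5
Step 3: Sum all mapped values = 54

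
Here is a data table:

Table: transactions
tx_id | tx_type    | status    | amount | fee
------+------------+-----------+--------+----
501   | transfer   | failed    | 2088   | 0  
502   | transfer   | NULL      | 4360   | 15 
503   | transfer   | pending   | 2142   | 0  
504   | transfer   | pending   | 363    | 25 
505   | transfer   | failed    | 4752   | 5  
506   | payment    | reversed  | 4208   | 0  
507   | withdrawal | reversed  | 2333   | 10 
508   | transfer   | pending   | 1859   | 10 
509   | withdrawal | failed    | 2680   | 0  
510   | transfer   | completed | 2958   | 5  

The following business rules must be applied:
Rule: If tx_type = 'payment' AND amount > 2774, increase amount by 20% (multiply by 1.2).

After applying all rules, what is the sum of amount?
28584.6

Step 1: Find records where tx_type = 'payment' AND amount > 2774
Step 2: 1 records match, summing to 4208
Step 3: After multiplier: 4208 × 1.2 = 5049.6
Step 4: Unaffected records sum: 23535
Step 5: Final sum = 5049.6 + 23535 = 28584.6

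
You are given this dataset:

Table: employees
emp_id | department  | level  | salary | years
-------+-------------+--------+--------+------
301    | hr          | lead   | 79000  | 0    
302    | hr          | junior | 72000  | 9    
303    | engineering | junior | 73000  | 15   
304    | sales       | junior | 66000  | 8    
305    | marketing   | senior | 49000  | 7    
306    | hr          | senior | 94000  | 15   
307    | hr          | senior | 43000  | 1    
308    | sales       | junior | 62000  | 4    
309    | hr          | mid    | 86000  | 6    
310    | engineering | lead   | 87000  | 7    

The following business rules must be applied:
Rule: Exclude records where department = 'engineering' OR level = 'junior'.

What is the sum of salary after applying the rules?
351000

Step 1: Find records where department = 'engineering' OR level = 'junior'
Step 2: 5 records match, summing to 360000
Step 3: Original sum: 711000
Step 4: Remaining sum = 711000 - 360000 = 351000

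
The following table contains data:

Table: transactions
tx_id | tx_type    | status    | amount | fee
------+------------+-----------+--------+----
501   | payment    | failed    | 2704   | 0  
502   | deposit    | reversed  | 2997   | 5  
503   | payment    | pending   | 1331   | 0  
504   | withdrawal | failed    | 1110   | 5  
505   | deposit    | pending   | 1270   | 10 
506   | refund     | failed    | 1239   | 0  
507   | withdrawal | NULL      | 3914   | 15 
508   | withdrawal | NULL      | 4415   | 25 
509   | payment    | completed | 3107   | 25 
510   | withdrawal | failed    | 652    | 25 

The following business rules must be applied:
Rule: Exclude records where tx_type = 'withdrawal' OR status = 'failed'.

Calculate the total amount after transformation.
8705

Step 1: Find records where tx_type = 'withdrawal' OR status = 'failed'
Step 2: 6 records match, summing to 14034
Step 3: Original sum: 22739
Step 4: Remaining sum = 22739 - 14034 = 8705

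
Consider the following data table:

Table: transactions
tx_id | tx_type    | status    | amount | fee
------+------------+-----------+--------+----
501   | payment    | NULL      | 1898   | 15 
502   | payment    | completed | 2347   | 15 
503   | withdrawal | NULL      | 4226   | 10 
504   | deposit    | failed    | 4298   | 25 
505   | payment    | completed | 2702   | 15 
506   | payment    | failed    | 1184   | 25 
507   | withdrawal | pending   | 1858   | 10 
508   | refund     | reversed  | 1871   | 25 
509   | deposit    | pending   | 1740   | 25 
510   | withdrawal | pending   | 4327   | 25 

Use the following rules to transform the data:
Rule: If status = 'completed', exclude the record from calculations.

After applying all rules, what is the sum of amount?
21402

Step 1: Identify records where status = 'completed'
Step 2: The excluded records sum to 5049
Step 3: Original total amount = 26451
Step 4: Remaining total = 26451 - 5049 = 21402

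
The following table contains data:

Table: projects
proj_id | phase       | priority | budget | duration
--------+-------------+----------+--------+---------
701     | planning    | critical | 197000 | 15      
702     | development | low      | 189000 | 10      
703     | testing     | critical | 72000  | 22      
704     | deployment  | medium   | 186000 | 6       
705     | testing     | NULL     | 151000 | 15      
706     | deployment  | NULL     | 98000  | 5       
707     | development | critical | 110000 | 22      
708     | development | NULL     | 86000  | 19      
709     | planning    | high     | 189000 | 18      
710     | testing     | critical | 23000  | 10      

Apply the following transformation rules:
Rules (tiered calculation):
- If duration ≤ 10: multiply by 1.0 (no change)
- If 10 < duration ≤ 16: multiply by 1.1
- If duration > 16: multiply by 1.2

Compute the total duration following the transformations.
161.2

Step 1: Tier 1 (duration ≤ 10): 4 records, sum = 31 × 1.0 = 31.0
Step 2: Tier 2 (10 < duration ≤ 16): 2 records, sum = 30 × 1.1 = 33.0
Step 3: Tier 3 (duration > 16): 4 records, sum = 81 × 1.2 = 97.2
Step 4: Final sum = 31.0 + 33.0 + 97.2 = 161.2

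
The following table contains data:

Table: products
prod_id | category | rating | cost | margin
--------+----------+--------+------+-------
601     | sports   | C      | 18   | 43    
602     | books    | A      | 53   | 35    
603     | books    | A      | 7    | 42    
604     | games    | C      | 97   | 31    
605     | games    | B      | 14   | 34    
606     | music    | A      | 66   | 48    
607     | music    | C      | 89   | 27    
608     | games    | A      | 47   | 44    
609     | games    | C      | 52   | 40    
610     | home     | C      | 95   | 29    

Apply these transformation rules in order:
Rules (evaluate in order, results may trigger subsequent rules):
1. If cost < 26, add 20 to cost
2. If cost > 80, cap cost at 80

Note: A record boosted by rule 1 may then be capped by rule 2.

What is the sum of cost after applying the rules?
557

Step 1: Apply rule 1 to records with cost < 26
  - 3 records get bonus of 20
  - Of these, 0 records then exceed 80 and get capped
Step 2: Apply rule 2 to records with cost > 80
  - 3 records (original) are capped
Step 3: Calculate final sum = 557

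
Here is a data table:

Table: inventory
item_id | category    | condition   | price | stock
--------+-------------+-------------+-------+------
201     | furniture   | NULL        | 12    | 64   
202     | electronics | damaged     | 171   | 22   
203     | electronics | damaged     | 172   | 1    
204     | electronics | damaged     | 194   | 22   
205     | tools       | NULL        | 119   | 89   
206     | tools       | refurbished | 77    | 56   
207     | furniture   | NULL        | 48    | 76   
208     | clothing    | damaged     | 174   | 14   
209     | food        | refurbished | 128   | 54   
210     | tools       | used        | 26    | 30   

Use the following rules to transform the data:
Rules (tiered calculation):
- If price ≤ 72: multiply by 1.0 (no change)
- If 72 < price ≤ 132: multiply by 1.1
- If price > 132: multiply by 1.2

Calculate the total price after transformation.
1295.6

Step 1: Tier 1 (price ≤ 72): 3 records, sum = 86 × 1.0 = 86.0
Step 2: Tier 2 (72 < price ≤ 132): 3 records, sum = 324 × 1.1 = 356.4
Step 3: Tier 3 (price > 132): 4 records, sum = 711 × 1.2 = 853.2
Step 4: Final sum = 86.0 + 356.4 + 853.2 = 1295.6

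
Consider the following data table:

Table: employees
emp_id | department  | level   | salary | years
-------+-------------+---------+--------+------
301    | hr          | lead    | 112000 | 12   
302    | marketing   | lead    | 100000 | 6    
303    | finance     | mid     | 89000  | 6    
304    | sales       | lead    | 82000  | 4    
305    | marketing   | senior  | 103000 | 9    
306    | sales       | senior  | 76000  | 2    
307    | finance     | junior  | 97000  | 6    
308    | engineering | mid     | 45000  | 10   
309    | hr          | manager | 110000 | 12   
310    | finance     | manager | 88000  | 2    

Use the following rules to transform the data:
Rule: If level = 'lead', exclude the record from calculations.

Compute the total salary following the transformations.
608000

Step 1: Identify records where level = 'lead'
Step 2: The excluded records sum to 294000
Step 3: Original total salary = 902000
Step 4: Remaining total = 902000 - 294000 = 608000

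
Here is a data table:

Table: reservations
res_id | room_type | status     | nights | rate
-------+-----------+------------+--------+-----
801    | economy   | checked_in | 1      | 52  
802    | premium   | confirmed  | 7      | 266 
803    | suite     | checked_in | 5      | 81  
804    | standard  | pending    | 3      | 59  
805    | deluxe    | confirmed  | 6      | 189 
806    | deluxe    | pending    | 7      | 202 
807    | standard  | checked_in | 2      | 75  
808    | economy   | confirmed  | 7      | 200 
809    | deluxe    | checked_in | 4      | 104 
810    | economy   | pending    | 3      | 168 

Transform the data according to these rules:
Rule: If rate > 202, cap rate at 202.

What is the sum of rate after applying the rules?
1332

Step 1: 1 records have rate > 202
Step 2: These records originally summed to 266
Step 3: After capping: 1 × 202 = 202
Step 4: Unaffected records sum: 1130
Step 5: Final sum = 202 + 1130 = 1332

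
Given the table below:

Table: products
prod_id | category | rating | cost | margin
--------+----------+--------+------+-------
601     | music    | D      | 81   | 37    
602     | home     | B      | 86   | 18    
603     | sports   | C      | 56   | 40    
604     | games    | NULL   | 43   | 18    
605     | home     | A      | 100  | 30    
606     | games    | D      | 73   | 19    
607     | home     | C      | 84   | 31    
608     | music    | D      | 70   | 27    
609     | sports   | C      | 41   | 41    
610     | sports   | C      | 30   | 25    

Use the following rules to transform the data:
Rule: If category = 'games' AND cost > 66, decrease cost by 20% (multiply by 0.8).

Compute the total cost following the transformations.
649.4

Step 1: Find records where category = 'games' AND cost > 66
Step 2: 1 records match, summing to 73
Step 3: After multiplier: 73 × 0.8 = 58.4
Step 4: Unaffected records sum: 591
Step 5: Final sum = 58.4 + 591 = 649.4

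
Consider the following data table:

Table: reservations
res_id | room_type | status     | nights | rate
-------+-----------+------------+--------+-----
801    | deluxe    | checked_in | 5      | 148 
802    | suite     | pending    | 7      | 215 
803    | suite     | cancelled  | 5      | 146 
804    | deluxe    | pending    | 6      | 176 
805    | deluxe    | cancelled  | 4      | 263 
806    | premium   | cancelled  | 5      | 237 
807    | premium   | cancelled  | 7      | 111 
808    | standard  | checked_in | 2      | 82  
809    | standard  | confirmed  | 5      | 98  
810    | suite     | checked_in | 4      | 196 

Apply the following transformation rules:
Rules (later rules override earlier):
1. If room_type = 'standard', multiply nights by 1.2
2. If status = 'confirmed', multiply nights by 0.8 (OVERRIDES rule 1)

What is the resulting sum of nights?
49.4

Step 1: Rule 2 takes priority for records with status = 'confirmed'
  - 1 records: 5 × 0.8 = 4.0
Step 2: Rule 1 applies to remaining records with room_type = 'standard'
  - 1 records: 2 × 1.2 = 2.4
Step 3: Other records unchanged: 43
Step 4: Final sum = 4.0 + 2.4 + 43 = 49.4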